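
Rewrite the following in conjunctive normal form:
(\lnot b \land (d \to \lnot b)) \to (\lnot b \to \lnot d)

b \lor \lnot d

(\lnot b \land (d \to \lnot b)) \to (\lnot b \to \lnot d)
= \lnot (\lnot b \land (d \to \lnot b)) \lor (\lnot b \to \lnot d)
= \lnot (\lnot b \land (\lnot d \lor \lnot b)) \lor (\lnot b \to \lnot d)
= \lnot (\lnot b \land (\lnot d \lor \lnot b)) \lor \lnot \lnot b \lor \lnot d
= \lnot \lnot b \lor \lnot (\lnot d \lor \lnot b) \lor \lnot \lnot b \lor \lnot d
= b \lor \lnot (\lnot d \lor \lnot b) \lor \lnot \lnot b \lor \lnot d
= b \lor (\lnot \lnot d \land \lnot \lnot b) \lor \lnot \lnot b \lor \lnot d
= b \lor (d \land \lnot \lnot b) \lor \lnot \lnot b \lor \lnot d
= b \lor (d \land b) \lor \lnot \lnot b \lor \lnot d
= b \lor (d \land b) \lor b \lor \lnot d
= (b \lor d \lor b \lor \lnot d) \land (b \lor b \lor b \lor \lnot d)
= b \lor \lnot d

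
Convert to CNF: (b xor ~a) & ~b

(b xor ~a) & ~b
= (b | ~a) & ~(b & ~a) & ~b   — expand xor
= (b | ~a) & (~b | ~~a) & ~b   — De Morgan
= (b | ~a) & (~b | a) & ~b   — double negation
= (b | ~a) & ~b   — simplify

(b | ~a) & ~b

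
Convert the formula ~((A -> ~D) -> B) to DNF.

(~A & ~B) | (~D & ~B)

~((A -> ~D) -> B)
≡ ~(~(A -> ~D) | B)   [eliminate ->]
≡ ~(~(~A | ~D) | B)   [eliminate ->]
≡ ~~(~A | ~D) & ~B   [De Morgan]
≡ (~A | ~D) & ~B   [double negation]
≡ (~A & ~B) | (~D & ~B)   [distribute & over |]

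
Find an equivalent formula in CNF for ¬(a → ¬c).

¬(a → ¬c)
= ¬(¬a ∨ ¬c)
= ¬¬a ∧ ¬¬c
= a ∧ ¬¬c
= a ∧ c

a ∧ c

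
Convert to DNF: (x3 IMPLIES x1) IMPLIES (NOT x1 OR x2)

(x3 IMPLIES x1) IMPLIES (NOT x1 OR x2)
= NOT (x3 IMPLIES x1) OR NOT x1 OR x2   [eliminate IMPLIES]
= NOT (NOT x3 OR x1) OR NOT x1 OR x2   [eliminate IMPLIES]
= (NOT NOT x3 AND NOT x1) OR NOT x1 OR x2   [De Morgan]
= (x3 AND NOT x1) OR NOT x1 OR x2   [double negation]
= NOT x1 OR x2   [simplify]

NOT x1 OR x2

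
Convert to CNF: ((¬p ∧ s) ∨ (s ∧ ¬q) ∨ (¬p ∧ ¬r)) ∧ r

(¬p ∨ s) ∧ (¬p ∨ ¬q) ∧ (s ∨ ¬r) ∧ r

((¬p ∧ s) ∨ (s ∧ ¬q) ∨ (¬p ∧ ¬r)) ∧ r
⇔ (¬p ∨ s ∨ ¬p) ∧ (¬p ∨ s ∨ ¬r) ∧ (¬p ∨ ¬q ∨ ¬p) ∧ (¬p ∨ ¬q ∨ ¬r) ∧ (s ∨ s ∨ ¬p) ∧ (s ∨ s ∨ ¬r) ∧ (s ∨ ¬q ∨ ¬p) ∧ (s ∨ ¬q ∨ ¬r) ∧ r   — distribute ∨ over ∧
⇔ (¬p ∨ s) ∧ (¬p ∨ ¬q) ∧ (s ∨ ¬r) ∧ r   — simplify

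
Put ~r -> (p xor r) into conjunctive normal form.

r | p

~r -> (p xor r)
≡ ~~r | (p xor r)
≡ ~~r | ((p | r) & ~(p & r))
≡ r | ((p | r) & ~(p & r))
≡ r | ((p | r) & (~p | ~r))
≡ (r | p | r) & (r | ~p | ~r)
≡ r | p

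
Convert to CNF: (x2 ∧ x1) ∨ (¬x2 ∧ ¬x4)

(x2 ∧ x1) ∨ (¬x2 ∧ ¬x4)
⇔ (x2 ∨ ¬x2) ∧ (x2 ∨ ¬x4) ∧ (x1 ∨ ¬x2) ∧ (x1 ∨ ¬x4)   [distribute ∨ over ∧]
⇔ (x2 ∨ ¬x4) ∧ (x1 ∨ ¬x2) ∧ (x1 ∨ ¬x4)   [simplify]

(x2 ∨ ¬x4) ∧ (x1 ∨ ¬x2) ∧ (x1 ∨ ¬x4)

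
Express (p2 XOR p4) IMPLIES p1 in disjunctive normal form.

(p2 XOR p4) IMPLIES p1
⇔ NOT (p2 XOR p4) OR p1   — eliminate IMPLIES
⇔ NOT ((p2 AND NOT p4) OR (NOT p2 AND p4)) OR p1   — expand XOR
⇔ (NOT (p2 AND NOT p4) AND NOT (NOT p2 AND p4)) OR p1   — De Morgan
⇔ ((NOT p2 OR NOT NOT p4) AND NOT (NOT p2 AND p4)) OR p1   — De Morgan
⇔ ((NOT p2 OR p4) AND NOT (NOT p2 AND p4)) OR p1   — double negation
⇔ ((NOT p2 OR p4) AND (NOT NOT p2 OR NOT p4)) OR p1   — De Morgan
⇔ ((NOT p2 OR p4) AND (p2 OR NOT p4)) OR p1   — double negation
⇔ (NOT p2 AND p2) OR (NOT p2 AND NOT p4) OR (p4 AND p2) OR (p4 AND NOT p4) OR p1   — distribute AND over OR
⇔ (NOT p2 AND NOT p4) OR (p4 AND p2) OR p1   — simplify

(NOT p2 AND NOT p4) OR (p4 AND p2) OR p1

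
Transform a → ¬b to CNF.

a → ¬b
≡ ¬a ∨ ¬b   [eliminate →]

¬a ∨ ¬b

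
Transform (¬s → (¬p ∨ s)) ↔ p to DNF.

(¬s → (¬p ∨ s)) ↔ p
= ((¬s → (¬p ∨ s)) → p) ∧ (p → (¬s → (¬p ∨ s)))   [eliminate ↔]
= (¬(¬s → (¬p ∨ s)) ∨ p) ∧ (p → (¬s → (¬p ∨ s)))   [eliminate →]
= (¬(¬¬s ∨ ¬p ∨ s) ∨ p) ∧ (p → (¬s → (¬p ∨ s)))   [eliminate →]
= (¬(¬¬s ∨ ¬p ∨ s) ∨ p) ∧ (¬p ∨ (¬s → (¬p ∨ s)))   [eliminate →]
= (¬(¬¬s ∨ ¬p ∨ s) ∨ p) ∧ (¬p ∨ ¬¬s ∨ ¬p ∨ s)   [eliminate →]
= ((¬¬¬s ∧ ¬¬p ∧ ¬s) ∨ p) ∧ (¬p ∨ ¬¬s ∨ ¬p ∨ s)   [De Morgan]
= ((¬s ∧ ¬¬p ∧ ¬s) ∨ p) ∧ (¬p ∨ ¬¬s ∨ ¬p ∨ s)   [double negation]
= ((¬s ∧ p ∧ ¬s) ∨ p) ∧ (¬p ∨ ¬¬s ∨ ¬p ∨ s)   [double negation]
= ((¬s ∧ p ∧ ¬s) ∨ p) ∧ (¬p ∨ s ∨ ¬p ∨ s)   [double negation]
= (¬s ∧ p ∧ ¬s ∧ ¬p) ∨ (¬s ∧ p ∧ ¬s ∧ s) ∨ (¬s ∧ p ∧ ¬s ∧ ¬p) ∨ (¬s ∧ p ∧ ¬s ∧ s) ∨ (p ∧ ¬p) ∨ (p ∧ s) ∨ (p ∧ ¬p) ∨ (p ∧ s)   [distribute ∧ over ∨]
= p ∧ s   [simplify]

p ∧ s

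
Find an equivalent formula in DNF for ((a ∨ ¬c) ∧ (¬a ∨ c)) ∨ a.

(¬c ∧ ¬a) ∨ a

((a ∨ ¬c) ∧ (¬a ∨ c)) ∨ a
≡ (a ∧ ¬a) ∨ (a ∧ c) ∨ (¬c ∧ ¬a) ∨ (¬c ∧ c) ∨ a   — distribute ∧ over ∨
≡ (¬c ∧ ¬a) ∨ a   — simplify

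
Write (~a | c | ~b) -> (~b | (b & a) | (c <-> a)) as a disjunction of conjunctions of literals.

~b | (b & a) | (~c & ~a) | (a & c)

(~a | c | ~b) -> (~b | (b & a) | (c <-> a))
≡ ~(~a | c | ~b) | ~b | (b & a) | (c <-> a)   [eliminate ->]
≡ ~(~a | c | ~b) | ~b | (b & a) | ((c -> a) & (a -> c))   [eliminate <->]
≡ ~(~a | c | ~b) | ~b | (b & a) | ((~c | a) & (a -> c))   [eliminate ->]
≡ ~(~a | c | ~b) | ~b | (b & a) | ((~c | a) & (~a | c))   [eliminate ->]
≡ (~~a & ~c & ~~b) | ~b | (b & a) | ((~c | a) & (~a | c))   [De Morgan]
≡ (a & ~c & ~~b) | ~b | (b & a) | ((~c | a) & (~a | c))   [double negation]
≡ (a & ~c & b) | ~b | (b & a) | ((~c | a) & (~a | c))   [double negation]
≡ (a & ~c & b) | ~b | (b & a) | (~c & ~a) | (~c & c) | (a & ~a) | (a & c)   [distribute & over |]
≡ ~b | (b & a) | (~c & ~a) | (a & c)   [simplify]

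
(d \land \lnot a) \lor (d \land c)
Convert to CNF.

d \land (\lnot a \lor c)

(d \land \lnot a) \lor (d \land c)
≡ (d \lor d) \land (d \lor c) \land (\lnot a \lor d) \land (\lnot a \lor c)   [distribute \lor over \land]
≡ d \land (\lnot a \lor c)   [simplify]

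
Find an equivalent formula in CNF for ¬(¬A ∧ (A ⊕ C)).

¬(¬A ∧ (A ⊕ C))
≡ ¬(¬A ∧ (A ∨ C) ∧ ¬(A ∧ C))   — expand ⊕
≡ ¬¬A ∨ ¬(A ∨ C) ∨ ¬¬(A ∧ C)   — De Morgan
≡ A ∨ ¬(A ∨ C) ∨ ¬¬(A ∧ C)   — double negation
≡ A ∨ (¬A ∧ ¬C) ∨ ¬¬(A ∧ C)   — De Morgan
≡ A ∨ (¬A ∧ ¬C) ∨ (A ∧ C)   — double negation
≡ (A ∨ ¬A ∨ A) ∧ (A ∨ ¬A ∨ C) ∧ (A ∨ ¬C ∨ A) ∧ (A ∨ ¬C ∨ C)   — distribute ∨ over ∧
≡ A ∨ ¬C   — simplify

A ∨ ¬C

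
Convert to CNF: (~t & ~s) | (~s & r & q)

(~t & ~s) | (~s & r & q)
≡ (~t | ~s) & (~t | r) & (~t | q) & (~s | ~s) & (~s | r) & (~s | q)   [distribute | over &]
≡ (~t | r) & (~t | q) & ~s   [simplify]

(~t | r) & (~t | q) & ~s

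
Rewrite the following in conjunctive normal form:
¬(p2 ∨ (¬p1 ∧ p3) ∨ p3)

¬(p2 ∨ (¬p1 ∧ p3) ∨ p3)
≡ ¬p2 ∧ ¬(¬p1 ∧ p3) ∧ ¬p3   [De Morgan]
≡ ¬p2 ∧ (¬¬p1 ∨ ¬p3) ∧ ¬p3   [De Morgan]
≡ ¬p2 ∧ (p1 ∨ ¬p3) ∧ ¬p3   [double negation]
≡ ¬p2 ∧ ¬p3   [simplify]

¬p2 ∧ ¬p3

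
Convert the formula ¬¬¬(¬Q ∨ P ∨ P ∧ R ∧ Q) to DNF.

Q ∧ ¬P

¬¬¬(¬Q ∨ P ∨ P ∧ R ∧ Q)
⇔ ¬(¬Q ∨ P ∨ P ∧ R ∧ Q)   [double negation]
⇔ ¬¬Q ∧ ¬P ∧ ¬(P ∧ R ∧ Q)   [De Morgan]
⇔ Q ∧ ¬P ∧ ¬(P ∧ R ∧ Q)   [double negation]
⇔ Q ∧ ¬P ∧ (¬P ∨ ¬R ∨ ¬Q)   [De Morgan]
⇔ Q ∧ ¬P ∧ ¬P ∨ Q ∧ ¬P ∧ ¬R ∨ Q ∧ ¬P ∧ ¬Q   [distribute ∧ over ∨]
⇔ Q ∧ ¬P   [simplify]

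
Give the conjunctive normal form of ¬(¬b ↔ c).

¬(¬b ↔ c)
= ¬((¬b → c) ∧ (c → ¬b))   — eliminate ↔
= ¬((¬¬b ∨ c) ∧ (c → ¬b))   — eliminate →
= ¬((¬¬b ∨ c) ∧ (¬c ∨ ¬b))   — eliminate →
= ¬(¬¬b ∨ c) ∨ ¬(¬c ∨ ¬b)   — De Morgan
= (¬¬¬b ∧ ¬c) ∨ ¬(¬c ∨ ¬b)   — De Morgan
= (¬b ∧ ¬c) ∨ ¬(¬c ∨ ¬b)   — double negation
= (¬b ∧ ¬c) ∨ (¬¬c ∧ ¬¬b)   — De Morgan
= (¬b ∧ ¬c) ∨ (c ∧ ¬¬b)   — double negation
= (¬b ∧ ¬c) ∨ (c ∧ b)   — double negation
= (¬b ∨ c) ∧ (¬b ∨ b) ∧ (¬c ∨ c) ∧ (¬c ∨ b)   — distribute ∨ over ∧
= (¬b ∨ c) ∧ (¬c ∨ b)   — simplify

(¬b ∨ c) ∧ (¬c ∨ b)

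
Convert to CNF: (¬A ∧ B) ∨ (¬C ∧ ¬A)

(¬A ∧ B) ∨ (¬C ∧ ¬A)
≡ (¬A ∨ ¬C) ∧ (¬A ∨ ¬A) ∧ (B ∨ ¬C) ∧ (B ∨ ¬A)   [distribute ∨ over ∧]
≡ ¬A ∧ (B ∨ ¬C)   [simplify]

¬A ∧ (B ∨ ¬C)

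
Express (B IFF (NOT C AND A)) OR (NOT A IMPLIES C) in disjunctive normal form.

(NOT B AND NOT A) OR A OR C

(B IFF (NOT C AND A)) OR (NOT A IMPLIES C)
⇔ ((B IMPLIES (NOT C AND A)) AND ((NOT C AND A) IMPLIES B)) OR (NOT A IMPLIES C)
⇔ ((NOT B OR (NOT C AND A)) AND ((NOT C AND A) IMPLIES B)) OR (NOT A IMPLIES C)
⇔ ((NOT B OR (NOT C AND A)) AND (NOT (NOT C AND A) OR B)) OR (NOT A IMPLIES C)
⇔ ((NOT B OR (NOT C AND A)) AND (NOT (NOT C AND A) OR B)) OR NOT NOT A OR C
⇔ ((NOT B OR (NOT C AND A)) AND (NOT NOT C OR NOT A OR B)) OR NOT NOT A OR C
⇔ ((NOT B OR (NOT C AND A)) AND (C OR NOT A OR B)) OR NOT NOT A OR C
⇔ ((NOT B OR (NOT C AND A)) AND (C OR NOT A OR B)) OR A OR C
⇔ (NOT B AND C) OR (NOT B AND NOT A) OR (NOT B AND B) OR (NOT C AND A AND C) OR (NOT C AND A AND NOT A) OR (NOT C AND A AND B) OR A OR C
⇔ (NOT B AND NOT A) OR A OR C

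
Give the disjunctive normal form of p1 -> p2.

p1 -> p2
= ~p1 | p2   [eliminate ->]

~p1 | p2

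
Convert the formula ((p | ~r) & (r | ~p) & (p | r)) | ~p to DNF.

((p | ~r) & (r | ~p) & (p | r)) | ~p
= (p & r & p) | (p & r & r) | (p & ~p & p) | (p & ~p & r) | (~r & r & p) | (~r & r & r) | (~r & ~p & p) | (~r & ~p & r) | ~p   [distribute & over |]
= (p & r) | ~p   [simplify]

(p & r) | ~p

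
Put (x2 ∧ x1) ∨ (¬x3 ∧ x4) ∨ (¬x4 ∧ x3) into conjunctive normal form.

(x2 ∨ ¬x3 ∨ ¬x4) ∧ (x2 ∨ x4 ∨ x3) ∧ (x1 ∨ ¬x3 ∨ ¬x4) ∧ (x1 ∨ x4 ∨ x3)

(x2 ∧ x1) ∨ (¬x3 ∧ x4) ∨ (¬x4 ∧ x3)
⇔ (x2 ∨ ¬x3 ∨ ¬x4) ∧ (x2 ∨ ¬x3 ∨ x3) ∧ (x2 ∨ x4 ∨ ¬x4) ∧ (x2 ∨ x4 ∨ x3) ∧ (x1 ∨ ¬x3 ∨ ¬x4) ∧ (x1 ∨ ¬x3 ∨ x3) ∧ (x1 ∨ x4 ∨ ¬x4) ∧ (x1 ∨ x4 ∨ x3)   [distribute ∨ over ∧]
⇔ (x2 ∨ ¬x3 ∨ ¬x4) ∧ (x2 ∨ x4 ∨ x3) ∧ (x1 ∨ ¬x3 ∨ ¬x4) ∧ (x1 ∨ x4 ∨ x3)   [simplify]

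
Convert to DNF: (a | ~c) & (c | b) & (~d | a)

(a & c) | (a & b) | (~c & b & ~d)

(a | ~c) & (c | b) & (~d | a)
≡ (a & c & ~d) | (a & c & a) | (a & b & ~d) | (a & b & a) | (~c & c & ~d) | (~c & c & a) | (~c & b & ~d) | (~c & b & a)   [distribute & over |]
≡ (a & c) | (a & b) | (~c & b & ~d)   [simplify]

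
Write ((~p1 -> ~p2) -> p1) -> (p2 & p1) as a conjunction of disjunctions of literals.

(p1 | ~p2) & (~p1 | p2)

((~p1 -> ~p2) -> p1) -> (p2 & p1)
= ~((~p1 -> ~p2) -> p1) | (p2 & p1)   — eliminate ->
= ~(~(~p1 -> ~p2) | p1) | (p2 & p1)   — eliminate ->
= ~(~(~~p1 | ~p2) | p1) | (p2 & p1)   — eliminate ->
= (~~(~~p1 | ~p2) & ~p1) | (p2 & p1)   — De Morgan
= ((~~p1 | ~p2) & ~p1) | (p2 & p1)   — double negation
= ((p1 | ~p2) & ~p1) | (p2 & p1)   — double negation
= (p1 | ~p2 | p2) & (p1 | ~p2 | p1) & (~p1 | p2) & (~p1 | p1)   — distribute | over &
= (p1 | ~p2) & (~p1 | p2)   — simplify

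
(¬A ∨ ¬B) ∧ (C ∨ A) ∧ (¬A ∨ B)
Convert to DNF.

¬A ∧ C

(¬A ∨ ¬B) ∧ (C ∨ A) ∧ (¬A ∨ B)
≡ (¬A ∧ C ∧ ¬A) ∨ (¬A ∧ C ∧ B) ∨ (¬A ∧ A ∧ ¬A) ∨ (¬A ∧ A ∧ B) ∨ (¬B ∧ C ∧ ¬A) ∨ (¬B ∧ C ∧ B) ∨ (¬B ∧ A ∧ ¬A) ∨ (¬B ∧ A ∧ B)   [distribute ∧ over ∨]
≡ ¬A ∧ C   [simplify]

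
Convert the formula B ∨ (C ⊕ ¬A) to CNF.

B ∨ (C ⊕ ¬A)
= B ∨ ((C ∨ ¬A) ∧ ¬(C ∧ ¬A))   [expand ⊕]
= B ∨ ((C ∨ ¬A) ∧ (¬C ∨ ¬¬A))   [De Morgan]
= B ∨ ((C ∨ ¬A) ∧ (¬C ∨ A))   [double negation]
= (B ∨ C ∨ ¬A) ∧ (B ∨ ¬C ∨ A)   [distribute ∨ over ∧]

(B ∨ C ∨ ¬A) ∧ (B ∨ ¬C ∨ A)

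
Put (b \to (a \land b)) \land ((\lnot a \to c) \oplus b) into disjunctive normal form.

(b \to (a \land b)) \land ((\lnot a \to c) \oplus b)
≡ (\lnot b \lor (a \land b)) \land ((\lnot a \to c) \oplus b)   — eliminate \to
≡ (\lnot b \lor (a \land b)) \land (((\lnot a \to c) \land \lnot b) \lor (\lnot (\lnot a \to c) \land b))   — expand \oplus
≡ (\lnot b \lor (a \land b)) \land (((\lnot \lnot a \lor c) \land \lnot b) \lor (\lnot (\lnot a \to c) \land b))   — eliminate \to
≡ (\lnot b \lor (a \land b)) \land (((\lnot \lnot a \lor c) \land \lnot b) \lor (\lnot (\lnot \lnot a \lor c) \land b))   — eliminate \to
≡ (\lnot b \lor (a \land b)) \land (((a \lor c) \land \lnot b) \lor (\lnot (\lnot \lnot a \lor c) \land b))   — double negation
≡ (\lnot b \lor (a \land b)) \land (((a \lor c) \land \lnot b) \lor (\lnot \lnot \lnot a \land \lnot c \land b))   — De Morgan
≡ (\lnot b \lor (a \land b)) \land (((a \lor c) \land \lnot b) \lor (\lnot a \land \lnot c \land b))   — double negation
≡ (\lnot b \land a \land \lnot b) \lor (\lnot b \land c \land \lnot b) \lor (\lnot b \land \lnot a \land \lnot c \land b) \lor (a \land b \land a \land \lnot b) \lor (a \land b \land c \land \lnot b) \lor (a \land b \land \lnot a \land \lnot c \land b)   — distribute \land over \lor
≡ (\lnot b \land a) \lor (\lnot b \land c)   — simplify

(\lnot b \land a) \lor (\lnot b \land c)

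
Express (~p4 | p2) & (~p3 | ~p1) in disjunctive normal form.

(~p4 | p2) & (~p3 | ~p1)
≡ (~p4 & ~p3) | (~p4 & ~p1) | (p2 & ~p3) | (p2 & ~p1)   [distribute & over |]

(~p4 & ~p3) | (~p4 & ~p1) | (p2 & ~p3) | (p2 & ~p1)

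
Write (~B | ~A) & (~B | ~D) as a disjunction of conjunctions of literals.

(~B | ~A) & (~B | ~D)
⇔ (~B & ~B) | (~B & ~D) | (~A & ~B) | (~A & ~D)   [distribute & over |]
⇔ ~B | (~A & ~D)   [simplify]

~B | (~A & ~D)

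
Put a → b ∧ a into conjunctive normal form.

a → b ∧ a
⇔ ¬a ∨ b ∧ a   [eliminate →]
⇔ (¬a ∨ b) ∧ (¬a ∨ a)   [distribute ∨ over ∧]
⇔ ¬a ∨ b   [simplify]

¬a ∨ b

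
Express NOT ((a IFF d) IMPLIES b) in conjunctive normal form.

NOT ((a IFF d) IMPLIES b)
≡ NOT (NOT (a IFF d) OR b)   [eliminate IMPLIES]
≡ NOT (NOT ((a IMPLIES d) AND (d IMPLIES a)) OR b)   [eliminate IFF]
≡ NOT (NOT ((NOT a OR d) AND (d IMPLIES a)) OR b)   [eliminate IMPLIES]
≡ NOT (NOT ((NOT a OR d) AND (NOT d OR a)) OR b)   [eliminate IMPLIES]
≡ NOT NOT ((NOT a OR d) AND (NOT d OR a)) AND NOT b   [De Morgan]
≡ (NOT a OR d) AND (NOT d OR a) AND NOT b   [double negation]

(NOT a OR d) AND (NOT d OR a) AND NOT b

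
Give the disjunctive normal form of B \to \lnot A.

B \to \lnot A
= \lnot B \lor \lnot A   [eliminate \to]

\lnot B \lor \lnot A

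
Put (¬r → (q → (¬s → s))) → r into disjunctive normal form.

(¬r ∧ q ∧ ¬s) ∨ r

(¬r → (q → (¬s → s))) → r
= ¬(¬r → (q → (¬s → s))) ∨ r
= ¬(¬¬r ∨ (q → (¬s → s))) ∨ r
= ¬(¬¬r ∨ ¬q ∨ (¬s → s)) ∨ r
= ¬(¬¬r ∨ ¬q ∨ ¬¬s ∨ s) ∨ r
= (¬¬¬r ∧ ¬¬q ∧ ¬¬¬s ∧ ¬s) ∨ r
= (¬r ∧ ¬¬q ∧ ¬¬¬s ∧ ¬s) ∨ r
= (¬r ∧ q ∧ ¬¬¬s ∧ ¬s) ∨ r
= (¬r ∧ q ∧ ¬s ∧ ¬s) ∨ r
= (¬r ∧ q ∧ ¬s) ∨ r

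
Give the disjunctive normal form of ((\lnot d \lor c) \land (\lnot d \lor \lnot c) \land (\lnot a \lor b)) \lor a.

((\lnot d \lor c) \land (\lnot d \lor \lnot c) \land (\lnot a \lor b)) \lor a
= (\lnot d \land \lnot d \land \lnot a) \lor (\lnot d \land \lnot d \land b) \lor (\lnot d \land \lnot c \land \lnot a) \lor (\lnot d \land \lnot c \land b) \lor (c \land \lnot d \land \lnot a) \lor (c \land \lnot d \land b) \lor (c \land \lnot c \land \lnot a) \lor (c \land \lnot c \land b) \lor a   [distribute \land over \lor]
= (\lnot d \land \lnot a) \lor (\lnot d \land b) \lor a   [simplify]

(\lnot d \land \lnot a) \lor (\lnot d \land b) \lor a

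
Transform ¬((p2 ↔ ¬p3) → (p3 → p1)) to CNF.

(¬p2 ∨ ¬p3) ∧ p3 ∧ ¬p1

¬((p2 ↔ ¬p3) → (p3 → p1))
= ¬(¬(p2 ↔ ¬p3) ∨ (p3 → p1))   — eliminate →
= ¬(¬((p2 → ¬p3) ∧ (¬p3 → p2)) ∨ (p3 → p1))   — eliminate ↔
= ¬(¬((¬p2 ∨ ¬p3) ∧ (¬p3 → p2)) ∨ (p3 → p1))   — eliminate →
= ¬(¬((¬p2 ∨ ¬p3) ∧ (¬¬p3 ∨ p2)) ∨ (p3 → p1))   — eliminate →
= ¬(¬((¬p2 ∨ ¬p3) ∧ (¬¬p3 ∨ p2)) ∨ ¬p3 ∨ p1)   — eliminate →
= ¬¬((¬p2 ∨ ¬p3) ∧ (¬¬p3 ∨ p2)) ∧ ¬¬p3 ∧ ¬p1   — De Morgan
= (¬p2 ∨ ¬p3) ∧ (¬¬p3 ∨ p2) ∧ ¬¬p3 ∧ ¬p1   — double negation
= (¬p2 ∨ ¬p3) ∧ (p3 ∨ p2) ∧ ¬¬p3 ∧ ¬p1   — double negation
= (¬p2 ∨ ¬p3) ∧ (p3 ∨ p2) ∧ p3 ∧ ¬p1   — double negation
= (¬p2 ∨ ¬p3) ∧ p3 ∧ ¬p1   — simplify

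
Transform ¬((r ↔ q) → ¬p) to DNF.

¬((r ↔ q) → ¬p)
≡ ¬(¬(r ↔ q) ∨ ¬p)   [eliminate →]
≡ ¬(¬((r → q) ∧ (q → r)) ∨ ¬p)   [eliminate ↔]
≡ ¬(¬((¬r ∨ q) ∧ (q → r)) ∨ ¬p)   [eliminate →]
≡ ¬(¬((¬r ∨ q) ∧ (¬q ∨ r)) ∨ ¬p)   [eliminate →]
≡ ¬¬((¬r ∨ q) ∧ (¬q ∨ r)) ∧ ¬¬p   [De Morgan]
≡ (¬r ∨ q) ∧ (¬q ∨ r) ∧ ¬¬p   [double negation]
≡ (¬r ∨ q) ∧ (¬q ∨ r) ∧ p   [double negation]
≡ ¬r ∧ ¬q ∧ p ∨ ¬r ∧ r ∧ p ∨ q ∧ ¬q ∧ p ∨ q ∧ r ∧ p   [distribute ∧ over ∨]
≡ ¬r ∧ ¬q ∧ p ∨ q ∧ r ∧ p   [simplify]

¬r ∧ ¬q ∧ p ∨ q ∧ r ∧ p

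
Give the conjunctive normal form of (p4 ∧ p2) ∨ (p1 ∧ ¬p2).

(p4 ∧ p2) ∨ (p1 ∧ ¬p2)
≡ (p4 ∨ p1) ∧ (p4 ∨ ¬p2) ∧ (p2 ∨ p1) ∧ (p2 ∨ ¬p2)   [distribute ∨ over ∧]
≡ (p4 ∨ p1) ∧ (p4 ∨ ¬p2) ∧ (p2 ∨ p1)   [simplify]

(p4 ∨ p1) ∧ (p4 ∨ ¬p2) ∧ (p2 ∨ p1)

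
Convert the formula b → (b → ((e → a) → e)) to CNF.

¬b ∨ e

b → (b → ((e → a) → e))
⇔ ¬b ∨ (b → ((e → a) → e))   [eliminate →]
⇔ ¬b ∨ ¬b ∨ ((e → a) → e)   [eliminate →]
⇔ ¬b ∨ ¬b ∨ ¬(e → a) ∨ e   [eliminate →]
⇔ ¬b ∨ ¬b ∨ ¬(¬e ∨ a) ∨ e   [eliminate →]
⇔ ¬b ∨ ¬b ∨ (¬¬e ∧ ¬a) ∨ e   [De Morgan]
⇔ ¬b ∨ ¬b ∨ (e ∧ ¬a) ∨ e   [double negation]
⇔ (¬b ∨ ¬b ∨ e ∨ e) ∧ (¬b ∨ ¬b ∨ ¬a ∨ e)   [distribute ∨ over ∧]
⇔ ¬b ∨ e   [simplify]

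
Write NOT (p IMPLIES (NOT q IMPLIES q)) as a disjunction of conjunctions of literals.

p AND NOT q

NOT (p IMPLIES (NOT q IMPLIES q))
⇔ NOT (NOT p OR (NOT q IMPLIES q))   (eliminate IMPLIES)
⇔ NOT (NOT p OR NOT NOT q OR q)   (eliminate IMPLIES)
⇔ NOT NOT p AND NOT NOT NOT q AND NOT q   (De Morgan)
⇔ p AND NOT NOT NOT q AND NOT q   (double negation)
⇔ p AND NOT q AND NOT q   (double negation)
⇔ p AND NOT q   (simplify)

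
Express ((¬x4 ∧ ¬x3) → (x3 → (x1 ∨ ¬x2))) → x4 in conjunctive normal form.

(¬x3 ∨ x4) ∧ (x3 ∨ x4) ∧ (¬x1 ∨ x4) ∧ (x2 ∨ x4)

((¬x4 ∧ ¬x3) → (x3 → (x1 ∨ ¬x2))) → x4
≡ ¬((¬x4 ∧ ¬x3) → (x3 → (x1 ∨ ¬x2))) ∨ x4   — eliminate →
≡ ¬(¬(¬x4 ∧ ¬x3) ∨ (x3 → (x1 ∨ ¬x2))) ∨ x4   — eliminate →
≡ ¬(¬(¬x4 ∧ ¬x3) ∨ ¬x3 ∨ x1 ∨ ¬x2) ∨ x4   — eliminate →
≡ (¬¬(¬x4 ∧ ¬x3) ∧ ¬¬x3 ∧ ¬x1 ∧ ¬¬x2) ∨ x4   — De Morgan
≡ (¬x4 ∧ ¬x3 ∧ ¬¬x3 ∧ ¬x1 ∧ ¬¬x2) ∨ x4   — double negation
≡ (¬x4 ∧ ¬x3 ∧ x3 ∧ ¬x1 ∧ ¬¬x2) ∨ x4   — double negation
≡ (¬x4 ∧ ¬x3 ∧ x3 ∧ ¬x1 ∧ x2) ∨ x4   — double negation
≡ (¬x4 ∨ x4) ∧ (¬x3 ∨ x4) ∧ (x3 ∨ x4) ∧ (¬x1 ∨ x4) ∧ (x2 ∨ x4)   — distribute ∨ over ∧
≡ (¬x3 ∨ x4) ∧ (x3 ∨ x4) ∧ (¬x1 ∨ x4) ∧ (x2 ∨ x4)   — simplify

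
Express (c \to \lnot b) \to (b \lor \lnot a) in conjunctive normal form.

b \lor \lnot a

(c \to \lnot b) \to (b \lor \lnot a)
= \lnot (c \to \lnot b) \lor b \lor \lnot a   (eliminate \to)
= \lnot (\lnot c \lor \lnot b) \lor b \lor \lnot a   (eliminate \to)
= (\lnot \lnot c \land \lnot \lnot b) \lor b \lor \lnot a   (De Morgan)
= (c \land \lnot \lnot b) \lor b \lor \lnot a   (double negation)
= (c \land b) \lor b \lor \lnot a   (double negation)
= (c \lor b \lor \lnot a) \land (b \lor b \lor \lnot a)   (distribute \lor over \land)
= b \lor \lnot a   (simplify)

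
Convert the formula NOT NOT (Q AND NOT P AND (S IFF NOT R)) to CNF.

Q AND NOT P AND (NOT S OR NOT R) AND (R OR S)

NOT NOT (Q AND NOT P AND (S IFF NOT R))
≡ NOT NOT (Q AND NOT P AND (S IMPLIES NOT R) AND (NOT R IMPLIES S))   (eliminate IFF)
≡ NOT NOT (Q AND NOT P AND (NOT S OR NOT R) AND (NOT R IMPLIES S))   (eliminate IMPLIES)
≡ NOT NOT (Q AND NOT P AND (NOT S OR NOT R) AND (NOT NOT R OR S))   (eliminate IMPLIES)
≡ Q AND NOT P AND (NOT S OR NOT R) AND (NOT NOT R OR S)   (double negation)
≡ Q AND NOT P AND (NOT S OR NOT R) AND (R OR S)   (double negation)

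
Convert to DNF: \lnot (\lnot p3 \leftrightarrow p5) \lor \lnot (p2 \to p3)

(\lnot p3 \land \lnot p5) \lor (p5 \land p3) \lor (p2 \land \lnot p3)

\lnot (\lnot p3 \leftrightarrow p5) \lor \lnot (p2 \to p3)
≡ \lnot ((\lnot p3 \to p5) \land (p5 \to \lnot p3)) \lor \lnot (p2 \to p3)   [eliminate \leftrightarrow]
≡ \lnot ((\lnot \lnot p3 \lor p5) \land (p5 \to \lnot p3)) \lor \lnot (p2 \to p3)   [eliminate \to]
≡ \lnot ((\lnot \lnot p3 \lor p5) \land (\lnot p5 \lor \lnot p3)) \lor \lnot (p2 \to p3)   [eliminate \to]
≡ \lnot ((\lnot \lnot p3 \lor p5) \land (\lnot p5 \lor \lnot p3)) \lor \lnot (\lnot p2 \lor p3)   [eliminate \to]
≡ \lnot (\lnot \lnot p3 \lor p5) \lor \lnot (\lnot p5 \lor \lnot p3) \lor \lnot (\lnot p2 \lor p3)   [De Morgan]
≡ (\lnot \lnot \lnot p3 \land \lnot p5) \lor \lnot (\lnot p5 \lor \lnot p3) \lor \lnot (\lnot p2 \lor p3)   [De Morgan]
≡ (\lnot p3 \land \lnot p5) \lor \lnot (\lnot p5 \lor \lnot p3) \lor \lnot (\lnot p2 \lor p3)   [double negation]
≡ (\lnot p3 \land \lnot p5) \lor (\lnot \lnot p5 \land \lnot \lnot p3) \lor \lnot (\lnot p2 \lor p3)   [De Morgan]
≡ (\lnot p3 \land \lnot p5) \lor (p5 \land \lnot \lnot p3) \lor \lnot (\lnot p2 \lor p3)   [double negation]
≡ (\lnot p3 \land \lnot p5) \lor (p5 \land p3) \lor \lnot (\lnot p2 \lor p3)   [double negation]
≡ (\lnot p3 \land \lnot p5) \lor (p5 \land p3) \lor (\lnot \lnot p2 \land \lnot p3)   [De Morgan]
≡ (\lnot p3 \land \lnot p5) \lor (p5 \land p3) \lor (p2 \land \lnot p3)   [double negation]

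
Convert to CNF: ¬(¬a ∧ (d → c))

¬(¬a ∧ (d → c))
≡ ¬(¬a ∧ (¬d ∨ c))
≡ ¬¬a ∨ ¬(¬d ∨ c)
≡ a ∨ ¬(¬d ∨ c)
≡ a ∨ (¬¬d ∧ ¬c)
≡ a ∨ (d ∧ ¬c)
≡ (a ∨ d) ∧ (a ∨ ¬c)

(a ∨ d) ∧ (a ∨ ¬c)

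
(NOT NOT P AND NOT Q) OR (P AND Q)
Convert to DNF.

(NOT NOT P AND NOT Q) OR (P AND Q)
⇔ (P AND NOT Q) OR (P AND Q)   (double negation)

(P AND NOT Q) OR (P AND Q)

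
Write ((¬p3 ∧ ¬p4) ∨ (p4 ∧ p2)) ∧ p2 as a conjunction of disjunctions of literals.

((¬p3 ∧ ¬p4) ∨ (p4 ∧ p2)) ∧ p2
≡ (¬p3 ∨ p4) ∧ (¬p3 ∨ p2) ∧ (¬p4 ∨ p4) ∧ (¬p4 ∨ p2) ∧ p2   [distribute ∨ over ∧]
≡ (¬p3 ∨ p4) ∧ p2   [simplify]

(¬p3 ∨ p4) ∧ p2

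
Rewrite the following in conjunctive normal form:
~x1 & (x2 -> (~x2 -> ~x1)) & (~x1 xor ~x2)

~x1 & (x1 | x2)

~x1 & (x2 -> (~x2 -> ~x1)) & (~x1 xor ~x2)
≡ ~x1 & (~x2 | (~x2 -> ~x1)) & (~x1 xor ~x2)   (eliminate ->)
≡ ~x1 & (~x2 | ~~x2 | ~x1) & (~x1 xor ~x2)   (eliminate ->)
≡ ~x1 & (~x2 | ~~x2 | ~x1) & (~x1 | ~x2) & ~(~x1 & ~x2)   (expand xor)
≡ ~x1 & (~x2 | x2 | ~x1) & (~x1 | ~x2) & ~(~x1 & ~x2)   (double negation)
≡ ~x1 & (~x2 | x2 | ~x1) & (~x1 | ~x2) & (~~x1 | ~~x2)   (De Morgan)
≡ ~x1 & (~x2 | x2 | ~x1) & (~x1 | ~x2) & (x1 | ~~x2)   (double negation)
≡ ~x1 & (~x2 | x2 | ~x1) & (~x1 | ~x2) & (x1 | x2)   (double negation)
≡ ~x1 & (x1 | x2)   (simplify)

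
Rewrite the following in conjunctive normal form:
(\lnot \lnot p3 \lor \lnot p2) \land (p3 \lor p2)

(p3 \lor \lnot p2) \land (p3 \lor p2)

(\lnot \lnot p3 \lor \lnot p2) \land (p3 \lor p2)
⇔ (p3 \lor \lnot p2) \land (p3 \lor p2)   [double negation]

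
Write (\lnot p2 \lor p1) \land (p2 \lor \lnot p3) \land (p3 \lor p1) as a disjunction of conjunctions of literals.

(\lnot p2 \lor p1) \land (p2 \lor \lnot p3) \land (p3 \lor p1)
= (\lnot p2 \land p2 \land p3) \lor (\lnot p2 \land p2 \land p1) \lor (\lnot p2 \land \lnot p3 \land p3) \lor (\lnot p2 \land \lnot p3 \land p1) \lor (p1 \land p2 \land p3) \lor (p1 \land p2 \land p1) \lor (p1 \land \lnot p3 \land p3) \lor (p1 \land \lnot p3 \land p1)   — distribute \land over \lor
= (p1 \land p2) \lor (p1 \land \lnot p3)   — simplify

(p1 \land p2) \lor (p1 \land \lnot p3)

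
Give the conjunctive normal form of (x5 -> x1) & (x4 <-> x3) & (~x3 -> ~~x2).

(x5 -> x1) & (x4 <-> x3) & (~x3 -> ~~x2)
≡ (~x5 | x1) & (x4 <-> x3) & (~x3 -> ~~x2)
≡ (~x5 | x1) & (x4 -> x3) & (x3 -> x4) & (~x3 -> ~~x2)
≡ (~x5 | x1) & (~x4 | x3) & (x3 -> x4) & (~x3 -> ~~x2)
≡ (~x5 | x1) & (~x4 | x3) & (~x3 | x4) & (~x3 -> ~~x2)
≡ (~x5 | x1) & (~x4 | x3) & (~x3 | x4) & (~~x3 | ~~x2)
≡ (~x5 | x1) & (~x4 | x3) & (~x3 | x4) & (x3 | ~~x2)
≡ (~x5 | x1) & (~x4 | x3) & (~x3 | x4) & (x3 | x2)

(~x5 | x1) & (~x4 | x3) & (~x3 | x4) & (x3 | x2)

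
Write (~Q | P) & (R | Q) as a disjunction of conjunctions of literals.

(~Q | P) & (R | Q)
≡ (~Q & R) | (~Q & Q) | (P & R) | (P & Q)   (distribute & over |)
≡ (~Q & R) | (P & R) | (P & Q)   (simplify)

(~Q & R) | (P & R) | (P & Q)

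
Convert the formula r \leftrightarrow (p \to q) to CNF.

(\lnot r \lor \lnot p \lor q) \land (p \lor r) \land (\lnot q \lor r)

r \leftrightarrow (p \to q)
⇔ (r \to (p \to q)) \land ((p \to q) \to r)   [eliminate \leftrightarrow]
⇔ (\lnot r \lor (p \to q)) \land ((p \to q) \to r)   [eliminate \to]
⇔ (\lnot r \lor \lnot p \lor q) \land ((p \to q) \to r)   [eliminate \to]
⇔ (\lnot r \lor \lnot p \lor q) \land (\lnot (p \to q) \lor r)   [eliminate \to]
⇔ (\lnot r \lor \lnot p \lor q) \land (\lnot (\lnot p \lor q) \lor r)   [eliminate \to]
⇔ (\lnot r \lor \lnot p \lor q) \land ((\lnot \lnot p \land \lnot q) \lor r)   [De Morgan]
⇔ (\lnot r \lor \lnot p \lor q) \land ((p \land \lnot q) \lor r)   [double negation]
⇔ (\lnot r \lor \lnot p \lor q) \land (p \lor r) \land (\lnot q \lor r)   [distribute \lor over \land]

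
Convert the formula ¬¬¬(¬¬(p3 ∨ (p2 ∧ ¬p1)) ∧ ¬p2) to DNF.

(¬p3 ∧ ¬p2) ∨ (¬p3 ∧ p1) ∨ p2

¬¬¬(¬¬(p3 ∨ (p2 ∧ ¬p1)) ∧ ¬p2)
= ¬(¬¬(p3 ∨ (p2 ∧ ¬p1)) ∧ ¬p2)   [double negation]
= ¬¬¬(p3 ∨ (p2 ∧ ¬p1)) ∨ ¬¬p2   [De Morgan]
= ¬(p3 ∨ (p2 ∧ ¬p1)) ∨ ¬¬p2   [double negation]
= (¬p3 ∧ ¬(p2 ∧ ¬p1)) ∨ ¬¬p2   [De Morgan]
= (¬p3 ∧ (¬p2 ∨ ¬¬p1)) ∨ ¬¬p2   [De Morgan]
= (¬p3 ∧ (¬p2 ∨ p1)) ∨ ¬¬p2   [double negation]
= (¬p3 ∧ (¬p2 ∨ p1)) ∨ p2   [double negation]
= (¬p3 ∧ ¬p2) ∨ (¬p3 ∧ p1) ∨ p2   [distribute ∧ over ∨]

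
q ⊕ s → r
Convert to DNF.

q ⊕ s → r
≡ ¬(q ⊕ s) ∨ r   [eliminate →]
≡ ¬(q ∧ ¬s ∨ ¬q ∧ s) ∨ r   [expand ⊕]
≡ ¬(q ∧ ¬s) ∧ ¬(¬q ∧ s) ∨ r   [De Morgan]
≡ (¬q ∨ ¬¬s) ∧ ¬(¬q ∧ s) ∨ r   [De Morgan]
≡ (¬q ∨ s) ∧ ¬(¬q ∧ s) ∨ r   [double negation]
≡ (¬q ∨ s) ∧ (¬¬q ∨ ¬s) ∨ r   [De Morgan]
≡ (¬q ∨ s) ∧ (q ∨ ¬s) ∨ r   [double negation]
≡ ¬q ∧ q ∨ ¬q ∧ ¬s ∨ s ∧ q ∨ s ∧ ¬s ∨ r   [distribute ∧ over ∨]
≡ ¬q ∧ ¬s ∨ s ∧ q ∨ r   [simplify]

¬q ∧ ¬s ∨ s ∧ q ∨ r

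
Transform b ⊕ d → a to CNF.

(¬b ∨ d ∨ a) ∧ (¬d ∨ b ∨ a)

b ⊕ d → a
= ¬(b ⊕ d) ∨ a   [eliminate →]
= ¬((b ∨ d) ∧ ¬(b ∧ d)) ∨ a   [expand ⊕]
= ¬(b ∨ d) ∨ ¬¬(b ∧ d) ∨ a   [De Morgan]
= ¬b ∧ ¬d ∨ ¬¬(b ∧ d) ∨ a   [De Morgan]
= ¬b ∧ ¬d ∨ b ∧ d ∨ a   [double negation]
= (¬b ∨ b ∨ a) ∧ (¬b ∨ d ∨ a) ∧ (¬d ∨ b ∨ a) ∧ (¬d ∨ d ∨ a)   [distribute ∨ over ∧]
= (¬b ∨ d ∨ a) ∧ (¬d ∨ b ∨ a)   [simplify]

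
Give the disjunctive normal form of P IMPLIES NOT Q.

NOT P OR NOT Q

P IMPLIES NOT Q
⇔ NOT P OR NOT Q   [eliminate IMPLIES]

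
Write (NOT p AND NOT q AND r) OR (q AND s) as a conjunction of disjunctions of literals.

(NOT p OR q) AND (NOT p OR s) AND (NOT q OR s) AND (r OR q) AND (r OR s)

(NOT p AND NOT q AND r) OR (q AND s)
⇔ (NOT p OR q) AND (NOT p OR s) AND (NOT q OR q) AND (NOT q OR s) AND (r OR q) AND (r OR s)   [distribute OR over AND]
⇔ (NOT p OR q) AND (NOT p OR s) AND (NOT q OR s) AND (r OR q) AND (r OR s)   [simplify]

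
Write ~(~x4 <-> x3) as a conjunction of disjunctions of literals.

~(~x4 <-> x3)
≡ ~((~x4 -> x3) & (x3 -> ~x4))
≡ ~((~~x4 | x3) & (x3 -> ~x4))
≡ ~((~~x4 | x3) & (~x3 | ~x4))
≡ ~(~~x4 | x3) | ~(~x3 | ~x4)
≡ (~~~x4 & ~x3) | ~(~x3 | ~x4)
≡ (~x4 & ~x3) | ~(~x3 | ~x4)
≡ (~x4 & ~x3) | (~~x3 & ~~x4)
≡ (~x4 & ~x3) | (x3 & ~~x4)
≡ (~x4 & ~x3) | (x3 & x4)
≡ (~x4 | x3) & (~x4 | x4) & (~x3 | x3) & (~x3 | x4)
≡ (~x4 | x3) & (~x3 | x4)

(~x4 | x3) & (~x3 | x4)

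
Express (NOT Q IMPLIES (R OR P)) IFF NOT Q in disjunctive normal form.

(NOT Q AND R) OR (NOT Q AND P)

(NOT Q IMPLIES (R OR P)) IFF NOT Q
≡ ((NOT Q IMPLIES (R OR P)) IMPLIES NOT Q) AND (NOT Q IMPLIES (NOT Q IMPLIES (R OR P)))   — eliminate IFF
≡ (NOT (NOT Q IMPLIES (R OR P)) OR NOT Q) AND (NOT Q IMPLIES (NOT Q IMPLIES (R OR P)))   — eliminate IMPLIES
≡ (NOT (NOT NOT Q OR R OR P) OR NOT Q) AND (NOT Q IMPLIES (NOT Q IMPLIES (R OR P)))   — eliminate IMPLIES
≡ (NOT (NOT NOT Q OR R OR P) OR NOT Q) AND (NOT NOT Q OR (NOT Q IMPLIES (R OR P)))   — eliminate IMPLIES
≡ (NOT (NOT NOT Q OR R OR P) OR NOT Q) AND (NOT NOT Q OR NOT NOT Q OR R OR P)   — eliminate IMPLIES
≡ ((NOT NOT NOT Q AND NOT R AND NOT P) OR NOT Q) AND (NOT NOT Q OR NOT NOT Q OR R OR P)   — De Morgan
≡ ((NOT Q AND NOT R AND NOT P) OR NOT Q) AND (NOT NOT Q OR NOT NOT Q OR R OR P)   — double negation
≡ ((NOT Q AND NOT R AND NOT P) OR NOT Q) AND (Q OR NOT NOT Q OR R OR P)   — double negation
≡ ((NOT Q AND NOT R AND NOT P) OR NOT Q) AND (Q OR Q OR R OR P)   — double negation
≡ (NOT Q AND NOT R AND NOT P AND Q) OR (NOT Q AND NOT R AND NOT P AND Q) OR (NOT Q AND NOT R AND NOT P AND R) OR (NOT Q AND NOT R AND NOT P AND P) OR (NOT Q AND Q) OR (NOT Q AND Q) OR (NOT Q AND R) OR (NOT Q AND P)   — distribute AND over OR
≡ (NOT Q AND R) OR (NOT Q AND P)   — simplify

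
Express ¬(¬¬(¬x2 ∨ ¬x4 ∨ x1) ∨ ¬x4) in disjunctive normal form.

x2 ∧ x4 ∧ ¬x1

¬(¬¬(¬x2 ∨ ¬x4 ∨ x1) ∨ ¬x4)
≡ ¬¬¬(¬x2 ∨ ¬x4 ∨ x1) ∧ ¬¬x4
≡ ¬(¬x2 ∨ ¬x4 ∨ x1) ∧ ¬¬x4
≡ ¬¬x2 ∧ ¬¬x4 ∧ ¬x1 ∧ ¬¬x4
≡ x2 ∧ ¬¬x4 ∧ ¬x1 ∧ ¬¬x4
≡ x2 ∧ x4 ∧ ¬x1 ∧ ¬¬x4
≡ x2 ∧ x4 ∧ ¬x1 ∧ x4
≡ x2 ∧ x4 ∧ ¬x1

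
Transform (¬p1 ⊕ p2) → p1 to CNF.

p1 ∨ p2

(¬p1 ⊕ p2) → p1
⇔ ¬(¬p1 ⊕ p2) ∨ p1   [eliminate →]
⇔ ¬((¬p1 ∨ p2) ∧ ¬(¬p1 ∧ p2)) ∨ p1   [expand ⊕]
⇔ ¬(¬p1 ∨ p2) ∨ ¬¬(¬p1 ∧ p2) ∨ p1   [De Morgan]
⇔ (¬¬p1 ∧ ¬p2) ∨ ¬¬(¬p1 ∧ p2) ∨ p1   [De Morgan]
⇔ (p1 ∧ ¬p2) ∨ ¬¬(¬p1 ∧ p2) ∨ p1   [double negation]
⇔ (p1 ∧ ¬p2) ∨ (¬p1 ∧ p2) ∨ p1   [double negation]
⇔ (p1 ∨ ¬p1 ∨ p1) ∧ (p1 ∨ p2 ∨ p1) ∧ (¬p2 ∨ ¬p1 ∨ p1) ∧ (¬p2 ∨ p2 ∨ p1)   [distribute ∨ over ∧]
⇔ p1 ∨ p2   [simplify]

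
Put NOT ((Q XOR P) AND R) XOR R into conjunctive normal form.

NOT ((Q XOR P) AND R) XOR R
≡ (NOT ((Q XOR P) AND R) OR R) AND NOT (NOT ((Q XOR P) AND R) AND R)   (expand XOR)
≡ (NOT ((Q OR P) AND NOT (Q AND P) AND R) OR R) AND NOT (NOT ((Q XOR P) AND R) AND R)   (expand XOR)
≡ (NOT ((Q OR P) AND NOT (Q AND P) AND R) OR R) AND NOT (NOT ((Q OR P) AND NOT (Q AND P) AND R) AND R)   (expand XOR)
≡ (NOT (Q OR P) OR NOT NOT (Q AND P) OR NOT R OR R) AND NOT (NOT ((Q OR P) AND NOT (Q AND P) AND R) AND R)   (De Morgan)
≡ ((NOT Q AND NOT P) OR NOT NOT (Q AND P) OR NOT R OR R) AND NOT (NOT ((Q OR P) AND NOT (Q AND P) AND R) AND R)   (De Morgan)
≡ ((NOT Q AND NOT P) OR (Q AND P) OR NOT R OR R) AND NOT (NOT ((Q OR P) AND NOT (Q AND P) AND R) AND R)   (double negation)
≡ ((NOT Q AND NOT P) OR (Q AND P) OR NOT R OR R) AND (NOT NOT ((Q OR P) AND NOT (Q AND P) AND R) OR NOT R)   (De Morgan)
≡ ((NOT Q AND NOT P) OR (Q AND P) OR NOT R OR R) AND (((Q OR P) AND NOT (Q AND P) AND R) OR NOT R)   (double negation)
≡ ((NOT Q AND NOT P) OR (Q AND P) OR NOT R OR R) AND (((Q OR P) AND (NOT Q OR NOT P) AND R) OR NOT R)   (De Morgan)
≡ (NOT Q OR Q OR NOT R OR R) AND (NOT Q OR P OR NOT R OR R) AND (NOT P OR Q OR NOT R OR R) AND (NOT P OR P OR NOT R OR R) AND (Q OR P OR NOT R) AND (NOT Q OR NOT P OR NOT R) AND (R OR NOT R)   (distribute OR over AND)
≡ (Q OR P OR NOT R) AND (NOT Q OR NOT P OR NOT R)   (simplify)

(Q OR P OR NOT R) AND (NOT Q OR NOT P OR NOT R)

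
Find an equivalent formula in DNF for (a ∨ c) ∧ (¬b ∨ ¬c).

(a ∧ ¬b) ∨ (a ∧ ¬c) ∨ (c ∧ ¬b)

(a ∨ c) ∧ (¬b ∨ ¬c)
= (a ∧ ¬b) ∨ (a ∧ ¬c) ∨ (c ∧ ¬b) ∨ (c ∧ ¬c)   (distribute ∧ over ∨)
= (a ∧ ¬b) ∨ (a ∧ ¬c) ∨ (c ∧ ¬b)   (simplify)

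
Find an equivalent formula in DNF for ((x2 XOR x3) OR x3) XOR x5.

((x2 XOR x3) OR x3) XOR x5
≡ (((x2 XOR x3) OR x3) AND NOT x5) OR (NOT ((x2 XOR x3) OR x3) AND x5)   [expand XOR]
≡ (((x2 AND NOT x3) OR (NOT x2 AND x3) OR x3) AND NOT x5) OR (NOT ((x2 XOR x3) OR x3) AND x5)   [expand XOR]
≡ (((x2 AND NOT x3) OR (NOT x2 AND x3) OR x3) AND NOT x5) OR (NOT ((x2 AND NOT x3) OR (NOT x2 AND x3) OR x3) AND x5)   [expand XOR]
≡ (((x2 AND NOT x3) OR (NOT x2 AND x3) OR x3) AND NOT x5) OR (NOT (x2 AND NOT x3) AND NOT (NOT x2 AND x3) AND NOT x3 AND x5)   [De Morgan]
≡ (((x2 AND NOT x3) OR (NOT x2 AND x3) OR x3) AND NOT x5) OR ((NOT x2 OR NOT NOT x3) AND NOT (NOT x2 AND x3) AND NOT x3 AND x5)   [De Morgan]
≡ (((x2 AND NOT x3) OR (NOT x2 AND x3) OR x3) AND NOT x5) OR ((NOT x2 OR x3) AND NOT (NOT x2 AND x3) AND NOT x3 AND x5)   [double negation]
≡ (((x2 AND NOT x3) OR (NOT x2 AND x3) OR x3) AND NOT x5) OR ((NOT x2 OR x3) AND (NOT NOT x2 OR NOT x3) AND NOT x3 AND x5)   [De Morgan]
≡ (((x2 AND NOT x3) OR (NOT x2 AND x3) OR x3) AND NOT x5) OR ((NOT x2 OR x3) AND (x2 OR NOT x3) AND NOT x3 AND x5)   [double negation]
≡ (x2 AND NOT x3 AND NOT x5) OR (NOT x2 AND x3 AND NOT x5) OR (x3 AND NOT x5) OR (NOT x2 AND x2 AND NOT x3 AND x5) OR (NOT x2 AND NOT x3 AND NOT x3 AND x5) OR (x3 AND x2 AND NOT x3 AND x5) OR (x3 AND NOT x3 AND NOT x3 AND x5)   [distribute AND over OR]
≡ (x2 AND NOT x3 AND NOT x5) OR (x3 AND NOT x5) OR (NOT x2 AND NOT x3 AND x5)   [simplify]

(x2 AND NOT x3 AND NOT x5) OR (x3 AND NOT x5) OR (NOT x2 AND NOT x3 AND x5)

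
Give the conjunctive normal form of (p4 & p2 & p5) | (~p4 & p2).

p2 & (p5 | ~p4)

(p4 & p2 & p5) | (~p4 & p2)
≡ (p4 | ~p4) & (p4 | p2) & (p2 | ~p4) & (p2 | p2) & (p5 | ~p4) & (p5 | p2)   (distribute | over &)
≡ p2 & (p5 | ~p4)   (simplify)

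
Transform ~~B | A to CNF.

~~B | A
≡ B | A   (double negation)

B | A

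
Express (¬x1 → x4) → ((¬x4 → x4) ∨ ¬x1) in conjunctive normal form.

(¬x1 → x4) → ((¬x4 → x4) ∨ ¬x1)
≡ ¬(¬x1 → x4) ∨ (¬x4 → x4) ∨ ¬x1   [eliminate →]
≡ ¬(¬¬x1 ∨ x4) ∨ (¬x4 → x4) ∨ ¬x1   [eliminate →]
≡ ¬(¬¬x1 ∨ x4) ∨ ¬¬x4 ∨ x4 ∨ ¬x1   [eliminate →]
≡ (¬¬¬x1 ∧ ¬x4) ∨ ¬¬x4 ∨ x4 ∨ ¬x1   [De Morgan]
≡ (¬x1 ∧ ¬x4) ∨ ¬¬x4 ∨ x4 ∨ ¬x1   [double negation]
≡ (¬x1 ∧ ¬x4) ∨ x4 ∨ x4 ∨ ¬x1   [double negation]
≡ (¬x1 ∨ x4 ∨ x4 ∨ ¬x1) ∧ (¬x4 ∨ x4 ∨ x4 ∨ ¬x1)   [distribute ∨ over ∧]
≡ ¬x1 ∨ x4   [simplify]

¬x1 ∨ x4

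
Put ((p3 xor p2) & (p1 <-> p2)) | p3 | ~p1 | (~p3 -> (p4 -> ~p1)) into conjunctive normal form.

((p3 xor p2) & (p1 <-> p2)) | p3 | ~p1 | (~p3 -> (p4 -> ~p1))
≡ ((p3 | p2) & ~(p3 & p2) & (p1 <-> p2)) | p3 | ~p1 | (~p3 -> (p4 -> ~p1))
≡ ((p3 | p2) & ~(p3 & p2) & (p1 -> p2) & (p2 -> p1)) | p3 | ~p1 | (~p3 -> (p4 -> ~p1))
≡ ((p3 | p2) & ~(p3 & p2) & (~p1 | p2) & (p2 -> p1)) | p3 | ~p1 | (~p3 -> (p4 -> ~p1))
≡ ((p3 | p2) & ~(p3 & p2) & (~p1 | p2) & (~p2 | p1)) | p3 | ~p1 | (~p3 -> (p4 -> ~p1))
≡ ((p3 | p2) & ~(p3 & p2) & (~p1 | p2) & (~p2 | p1)) | p3 | ~p1 | ~~p3 | (p4 -> ~p1)
≡ ((p3 | p2) & ~(p3 & p2) & (~p1 | p2) & (~p2 | p1)) | p3 | ~p1 | ~~p3 | ~p4 | ~p1
≡ ((p3 | p2) & (~p3 | ~p2) & (~p1 | p2) & (~p2 | p1)) | p3 | ~p1 | ~~p3 | ~p4 | ~p1
≡ ((p3 | p2) & (~p3 | ~p2) & (~p1 | p2) & (~p2 | p1)) | p3 | ~p1 | p3 | ~p4 | ~p1
≡ (p3 | p2 | p3 | ~p1 | p3 | ~p4 | ~p1) & (~p3 | ~p2 | p3 | ~p1 | p3 | ~p4 | ~p1) & (~p1 | p2 | p3 | ~p1 | p3 | ~p4 | ~p1) & (~p2 | p1 | p3 | ~p1 | p3 | ~p4 | ~p1)
≡ p3 | p2 | ~p1 | ~p4

p3 | p2 | ~p1 | ~p4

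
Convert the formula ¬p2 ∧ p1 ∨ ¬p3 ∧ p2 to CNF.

(¬p2 ∨ ¬p3) ∧ (p1 ∨ ¬p3) ∧ (p1 ∨ p2)

¬p2 ∧ p1 ∨ ¬p3 ∧ p2
= (¬p2 ∨ ¬p3) ∧ (¬p2 ∨ p2) ∧ (p1 ∨ ¬p3) ∧ (p1 ∨ p2)   — distribute ∨ over ∧
= (¬p2 ∨ ¬p3) ∧ (p1 ∨ ¬p3) ∧ (p1 ∨ p2)   — simplify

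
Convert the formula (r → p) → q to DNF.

(r ∧ ¬p) ∨ q

(r → p) → q
≡ ¬(r → p) ∨ q   (eliminate →)
≡ ¬(¬r ∨ p) ∨ q   (eliminate →)
≡ (¬¬r ∧ ¬p) ∨ q   (De Morgan)
≡ (r ∧ ¬p) ∨ q   (double negation)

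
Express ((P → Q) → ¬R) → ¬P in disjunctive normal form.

(Q ∧ R) ∨ ¬P

((P → Q) → ¬R) → ¬P
⇔ ¬((P → Q) → ¬R) ∨ ¬P   — eliminate →
⇔ ¬(¬(P → Q) ∨ ¬R) ∨ ¬P   — eliminate →
⇔ ¬(¬(¬P ∨ Q) ∨ ¬R) ∨ ¬P   — eliminate →
⇔ (¬¬(¬P ∨ Q) ∧ ¬¬R) ∨ ¬P   — De Morgan
⇔ ((¬P ∨ Q) ∧ ¬¬R) ∨ ¬P   — double negation
⇔ ((¬P ∨ Q) ∧ R) ∨ ¬P   — double negation
⇔ (¬P ∧ R) ∨ (Q ∧ R) ∨ ¬P   — distribute ∧ over ∨
⇔ (Q ∧ R) ∨ ¬P   — simplify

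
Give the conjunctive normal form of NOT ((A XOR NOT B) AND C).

NOT ((A XOR NOT B) AND C)
≡ NOT ((A OR NOT B) AND NOT (A AND NOT B) AND C)   [expand XOR]
≡ NOT (A OR NOT B) OR NOT NOT (A AND NOT B) OR NOT C   [De Morgan]
≡ (NOT A AND NOT NOT B) OR NOT NOT (A AND NOT B) OR NOT C   [De Morgan]
≡ (NOT A AND B) OR NOT NOT (A AND NOT B) OR NOT C   [double negation]
≡ (NOT A AND B) OR (A AND NOT B) OR NOT C   [double negation]
≡ (NOT A OR A OR NOT C) AND (NOT A OR NOT B OR NOT C) AND (B OR A OR NOT C) AND (B OR NOT B OR NOT C)   [distribute OR over AND]
≡ (NOT A OR NOT B OR NOT C) AND (B OR A OR NOT C)   [simplify]

(NOT A OR NOT B OR NOT C) AND (B OR A OR NOT C)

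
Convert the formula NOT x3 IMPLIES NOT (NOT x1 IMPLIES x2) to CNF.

NOT x3 IMPLIES NOT (NOT x1 IMPLIES x2)
≡ NOT NOT x3 OR NOT (NOT x1 IMPLIES x2)   [eliminate IMPLIES]
≡ NOT NOT x3 OR NOT (NOT NOT x1 OR x2)   [eliminate IMPLIES]
≡ x3 OR NOT (NOT NOT x1 OR x2)   [double negation]
≡ x3 OR (NOT NOT NOT x1 AND NOT x2)   [De Morgan]
≡ x3 OR (NOT x1 AND NOT x2)   [double negation]
≡ (x3 OR NOT x1) AND (x3 OR NOT x2)   [distribute OR over AND]

(x3 OR NOT x1) AND (x3 OR NOT x2)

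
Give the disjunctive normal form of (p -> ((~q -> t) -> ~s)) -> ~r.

(p -> ((~q -> t) -> ~s)) -> ~r
≡ ~(p -> ((~q -> t) -> ~s)) | ~r   — eliminate ->
≡ ~(~p | ((~q -> t) -> ~s)) | ~r   — eliminate ->
≡ ~(~p | ~(~q -> t) | ~s) | ~r   — eliminate ->
≡ ~(~p | ~(~~q | t) | ~s) | ~r   — eliminate ->
≡ (~~p & ~~(~~q | t) & ~~s) | ~r   — De Morgan
≡ (p & ~~(~~q | t) & ~~s) | ~r   — double negation
≡ (p & (~~q | t) & ~~s) | ~r   — double negation
≡ (p & (q | t) & ~~s) | ~r   — double negation
≡ (p & (q | t) & s) | ~r   — double negation
≡ (p & q & s) | (p & t & s) | ~r   — distribute & over |

(p & q & s) | (p & t & s) | ~r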